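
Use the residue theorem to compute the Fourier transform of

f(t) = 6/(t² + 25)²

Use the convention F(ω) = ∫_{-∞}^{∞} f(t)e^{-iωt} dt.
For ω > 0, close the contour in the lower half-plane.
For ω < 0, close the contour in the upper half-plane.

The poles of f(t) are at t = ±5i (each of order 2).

Let g(z) = f(z)e^{-iωz}; for large |z| the factor e^{-iωz} decays in the lower half-plane when ω > 0 and in the upper half-plane when ω < 0.

Case ω > 0 (lower half-plane, clockwise contour ⇒ F(ω) = -2πi·ΣRes):
  Res_{z = - 5 i} g(z) = \frac{3 i \left(5 \omega + 1\right) e^{- 5 \omega}}{250} (pole of order 2)
  F(ω) = -2πi·ΣRes = \frac{3 \pi \left(5 \omega + 1\right) e^{- 5 \omega}}{125}

Case ω < 0 (upper half-plane, counterclockwise contour ⇒ F(ω) = +2πi·ΣRes):
  Res_{z = 5 i} g(z) = \frac{3 i \left(5 \omega - 1\right) e^{5 \omega}}{250} (pole of order 2)
  F(ω) = 2πi·ΣRes = \frac{3 \pi \left(1 - 5 \omega\right) e^{5 \omega}}{125}

Both cases combine into a single formula in |ω|:

F(ω) = \frac{3 \pi \left(5 \left|{\omega}\right| + 1\right) e^{- 5 \left|{\omega}\right|}}{125}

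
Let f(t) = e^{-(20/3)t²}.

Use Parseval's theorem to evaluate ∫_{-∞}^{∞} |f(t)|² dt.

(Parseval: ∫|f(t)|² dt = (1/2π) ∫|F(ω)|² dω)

∫|f(t)|² dt = \frac{\sqrt{30} \sqrt{\pi}}{20}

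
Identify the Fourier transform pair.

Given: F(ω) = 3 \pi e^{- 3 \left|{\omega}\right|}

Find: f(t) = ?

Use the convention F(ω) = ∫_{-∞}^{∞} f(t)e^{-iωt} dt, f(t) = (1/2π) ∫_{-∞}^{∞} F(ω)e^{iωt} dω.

f(t) = \frac{9}{t^{2} + 9}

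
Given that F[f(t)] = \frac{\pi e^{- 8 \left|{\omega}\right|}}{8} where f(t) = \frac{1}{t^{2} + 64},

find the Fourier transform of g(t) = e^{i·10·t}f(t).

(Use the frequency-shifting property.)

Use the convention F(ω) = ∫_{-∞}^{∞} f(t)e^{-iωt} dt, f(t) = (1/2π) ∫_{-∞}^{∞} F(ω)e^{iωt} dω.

F[g](ω) = \frac{\pi e^{- 8 \left|{\omega - 10}\right|}}{8}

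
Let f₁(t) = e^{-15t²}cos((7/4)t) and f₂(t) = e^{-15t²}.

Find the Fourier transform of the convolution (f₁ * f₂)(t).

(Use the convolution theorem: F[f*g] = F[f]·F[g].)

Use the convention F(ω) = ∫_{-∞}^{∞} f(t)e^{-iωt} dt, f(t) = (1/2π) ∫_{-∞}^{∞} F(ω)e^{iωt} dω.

F[f₁*f₂](ω) = \frac{\pi \left(e^{\frac{7 \omega}{60}} + 1\right) e^{- \frac{\omega^{2}}{30} - \frac{7 \omega}{120} - \frac{49}{960}}}{30}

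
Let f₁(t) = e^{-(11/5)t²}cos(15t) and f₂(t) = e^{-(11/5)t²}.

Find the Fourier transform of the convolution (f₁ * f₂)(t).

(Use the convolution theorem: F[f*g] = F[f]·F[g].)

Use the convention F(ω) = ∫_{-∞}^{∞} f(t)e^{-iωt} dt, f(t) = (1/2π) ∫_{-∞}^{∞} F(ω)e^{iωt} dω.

F[f₁*f₂](ω) = \frac{5 \pi \left(e^{\frac{75 \omega}{11}} + 1\right) e^{- \frac{5 \omega^{2}}{22} - \frac{75 \omega}{22} - \frac{1125}{44}}}{22}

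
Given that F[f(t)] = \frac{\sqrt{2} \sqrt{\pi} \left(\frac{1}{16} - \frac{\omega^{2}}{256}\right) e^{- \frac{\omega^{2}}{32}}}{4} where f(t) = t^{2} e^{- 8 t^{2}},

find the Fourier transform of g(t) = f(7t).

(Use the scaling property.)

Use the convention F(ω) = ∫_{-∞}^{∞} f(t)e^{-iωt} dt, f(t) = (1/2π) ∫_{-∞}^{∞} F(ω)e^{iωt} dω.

F[g](ω) = \frac{\sqrt{2} \sqrt{\pi} \left(784 - \omega^{2}\right) e^{- \frac{\omega^{2}}{1568}}}{351232}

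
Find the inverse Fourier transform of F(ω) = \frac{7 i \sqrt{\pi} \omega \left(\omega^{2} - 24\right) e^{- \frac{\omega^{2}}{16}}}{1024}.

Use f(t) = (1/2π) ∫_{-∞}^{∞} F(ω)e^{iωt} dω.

f(t) = 7 t^{3} e^{- 4 t^{2}}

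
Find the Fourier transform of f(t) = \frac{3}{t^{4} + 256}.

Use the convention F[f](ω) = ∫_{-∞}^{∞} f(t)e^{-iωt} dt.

F(ω) = \frac{3 \pi e^{- 2 \sqrt{2} \left|{\omega}\right|} \sin{\left(2 \sqrt{2} \left|{\omega}\right| + \frac{\pi}{4} \right)}}{64}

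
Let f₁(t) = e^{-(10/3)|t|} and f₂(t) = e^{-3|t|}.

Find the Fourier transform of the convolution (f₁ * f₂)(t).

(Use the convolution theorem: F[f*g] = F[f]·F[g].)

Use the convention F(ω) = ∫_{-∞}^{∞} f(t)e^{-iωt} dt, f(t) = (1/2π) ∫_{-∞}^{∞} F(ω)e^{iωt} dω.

F[f₁*f₂](ω) = \frac{360}{\left(\omega^{2} + 9\right) \left(9 \omega^{2} + 100\right)}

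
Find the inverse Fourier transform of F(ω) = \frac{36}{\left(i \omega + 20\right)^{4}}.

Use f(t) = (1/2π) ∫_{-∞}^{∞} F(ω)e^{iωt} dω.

f(t) = 6 t^{3} e^{- 20 t} u\left(t\right)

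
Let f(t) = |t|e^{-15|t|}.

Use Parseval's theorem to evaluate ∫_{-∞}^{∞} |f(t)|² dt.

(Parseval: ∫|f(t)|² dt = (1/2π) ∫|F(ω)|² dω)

∫|f(t)|² dt = \frac{1}{6750}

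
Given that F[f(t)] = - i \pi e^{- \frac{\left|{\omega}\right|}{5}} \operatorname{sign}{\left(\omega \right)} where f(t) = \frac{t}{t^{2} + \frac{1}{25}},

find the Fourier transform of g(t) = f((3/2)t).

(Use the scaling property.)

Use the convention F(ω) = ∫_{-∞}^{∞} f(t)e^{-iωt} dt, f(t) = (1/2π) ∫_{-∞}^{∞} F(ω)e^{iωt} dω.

F[g](ω) = - \frac{2 i \pi e^{- \frac{2 \left|{\omega}\right|}{15}} \operatorname{sign}{\left(\omega \right)}}{3}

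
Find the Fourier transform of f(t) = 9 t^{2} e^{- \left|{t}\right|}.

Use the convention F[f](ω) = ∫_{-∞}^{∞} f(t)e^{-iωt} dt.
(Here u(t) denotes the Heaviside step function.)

F(ω) = \frac{36 \left(1 - 3 \omega^{2}\right)}{\left(\omega^{2} + 1\right)^{3}}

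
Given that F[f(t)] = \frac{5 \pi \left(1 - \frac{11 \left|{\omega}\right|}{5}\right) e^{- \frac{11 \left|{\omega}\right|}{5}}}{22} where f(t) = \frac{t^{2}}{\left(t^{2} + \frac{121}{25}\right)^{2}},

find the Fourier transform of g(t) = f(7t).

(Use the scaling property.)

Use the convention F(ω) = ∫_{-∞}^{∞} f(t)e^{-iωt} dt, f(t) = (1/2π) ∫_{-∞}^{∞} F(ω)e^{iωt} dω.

F[g](ω) = \frac{\pi \left(35 - 11 \left|{\omega}\right|\right) e^{- \frac{11 \left|{\omega}\right|}{35}}}{1078}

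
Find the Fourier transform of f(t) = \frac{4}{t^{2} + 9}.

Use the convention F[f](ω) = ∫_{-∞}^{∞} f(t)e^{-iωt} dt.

F(ω) = \frac{4 \pi e^{- 3 \left|{\omega}\right|}}{3}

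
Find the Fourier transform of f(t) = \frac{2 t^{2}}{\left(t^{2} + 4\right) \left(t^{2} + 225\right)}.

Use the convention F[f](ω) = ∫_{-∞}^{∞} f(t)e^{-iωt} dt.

F(ω) = \frac{2 \pi \left(15 - 2 e^{13 \left|{\omega}\right|}\right) e^{- 15 \left|{\omega}\right|}}{221}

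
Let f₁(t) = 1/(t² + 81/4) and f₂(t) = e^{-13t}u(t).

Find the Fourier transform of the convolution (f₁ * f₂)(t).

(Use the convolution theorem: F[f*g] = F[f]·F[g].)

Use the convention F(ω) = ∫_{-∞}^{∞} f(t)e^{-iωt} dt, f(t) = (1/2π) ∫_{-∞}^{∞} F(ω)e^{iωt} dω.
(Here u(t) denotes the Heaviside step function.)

F[f₁*f₂](ω) = \frac{2 \pi e^{- \frac{9 \left|{\omega}\right|}{2}}}{9 \left(i \omega + 13\right)}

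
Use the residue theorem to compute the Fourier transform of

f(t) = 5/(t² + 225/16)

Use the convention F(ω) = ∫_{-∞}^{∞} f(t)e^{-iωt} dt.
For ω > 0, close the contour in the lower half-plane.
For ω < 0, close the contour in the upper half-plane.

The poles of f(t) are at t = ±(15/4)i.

Let g(z) = f(z)e^{-iωz}; for large |z| the factor e^{-iωz} decays in the lower half-plane when ω > 0 and in the upper half-plane when ω < 0.

Case ω > 0 (lower half-plane, clockwise contour ⇒ F(ω) = -2πi·ΣRes):
  Res_{z = - \frac{15 i}{4}} g(z) = \frac{2 i e^{- \frac{15 \omega}{4}}}{3}
  F(ω) = -2πi·ΣRes = \frac{4 \pi e^{- \frac{15 \omega}{4}}}{3}

Case ω < 0 (upper half-plane, counterclockwise contour ⇒ F(ω) = +2πi·ΣRes):
  Res_{z = \frac{15 i}{4}} g(z) = - \frac{2 i e^{\frac{15 \omega}{4}}}{3}
  F(ω) = 2πi·ΣRes = \frac{4 \pi e^{\frac{15 \omega}{4}}}{3}

Both cases combine into a single formula in |ω|:

F(ω) = \frac{4 \pi e^{- \frac{15 \left|{\omega}\right|}{4}}}{3}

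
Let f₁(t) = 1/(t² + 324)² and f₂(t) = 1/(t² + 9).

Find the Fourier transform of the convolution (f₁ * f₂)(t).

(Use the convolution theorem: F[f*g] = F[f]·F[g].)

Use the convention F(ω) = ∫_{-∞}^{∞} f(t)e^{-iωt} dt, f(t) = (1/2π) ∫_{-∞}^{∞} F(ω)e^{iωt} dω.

F[f₁*f₂](ω) = \frac{\pi^{2} \left(18 \left|{\omega}\right| + 1\right) e^{- 21 \left|{\omega}\right|}}{34992}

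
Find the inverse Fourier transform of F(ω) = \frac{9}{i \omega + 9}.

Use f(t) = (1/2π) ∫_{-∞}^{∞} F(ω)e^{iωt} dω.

f(t) = 9 e^{- 9 t} u\left(t\right)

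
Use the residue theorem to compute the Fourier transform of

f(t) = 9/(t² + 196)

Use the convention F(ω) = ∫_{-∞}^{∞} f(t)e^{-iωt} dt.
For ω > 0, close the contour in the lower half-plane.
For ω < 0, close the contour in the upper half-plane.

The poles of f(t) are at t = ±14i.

Let g(z) = f(z)e^{-iωz}; for large |z| the factor e^{-iωz} decays in the lower half-plane when ω > 0 and in the upper half-plane when ω < 0.

Case ω > 0 (lower half-plane, clockwise contour ⇒ F(ω) = -2πi·ΣRes):
  Res_{z = - 14 i} g(z) = \frac{9 i e^{- 14 \omega}}{28}
  F(ω) = -2πi·ΣRes = \frac{9 \pi e^{- 14 \omega}}{14}

Case ω < 0 (upper half-plane, counterclockwise contour ⇒ F(ω) = +2πi·ΣRes):
  Res_{z = 14 i} g(z) = - \frac{9 i e^{14 \omega}}{28}
  F(ω) = 2πi·ΣRes = \frac{9 \pi e^{14 \omega}}{14}

Both cases combine into a single formula in |ω|:

F(ω) = \frac{9 \pi e^{- 14 \left|{\omega}\right|}}{14}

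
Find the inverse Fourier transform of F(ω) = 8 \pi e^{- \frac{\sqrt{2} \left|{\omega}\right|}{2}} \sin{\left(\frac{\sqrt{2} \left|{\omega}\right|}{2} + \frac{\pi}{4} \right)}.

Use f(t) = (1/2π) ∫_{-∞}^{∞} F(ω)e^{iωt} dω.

f(t) = \frac{8}{t^{4} + 1}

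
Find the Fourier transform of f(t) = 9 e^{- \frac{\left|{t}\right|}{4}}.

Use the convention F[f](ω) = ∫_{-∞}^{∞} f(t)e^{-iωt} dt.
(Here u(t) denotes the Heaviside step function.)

F(ω) = \frac{72}{16 \omega^{2} + 1}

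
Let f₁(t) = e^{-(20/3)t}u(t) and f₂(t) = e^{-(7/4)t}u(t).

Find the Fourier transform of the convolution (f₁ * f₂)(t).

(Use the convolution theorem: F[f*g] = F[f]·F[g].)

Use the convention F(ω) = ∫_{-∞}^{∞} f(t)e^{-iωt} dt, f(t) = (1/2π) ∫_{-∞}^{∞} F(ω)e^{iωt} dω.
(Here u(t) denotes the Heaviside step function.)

F[f₁*f₂](ω) = \frac{12}{- 12 \omega^{2} + 101 i \omega + 140}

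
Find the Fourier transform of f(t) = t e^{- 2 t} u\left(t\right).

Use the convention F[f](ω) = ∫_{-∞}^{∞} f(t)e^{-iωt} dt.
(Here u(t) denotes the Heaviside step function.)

F(ω) = \frac{1}{\left(i \omega + 2\right)^{2}}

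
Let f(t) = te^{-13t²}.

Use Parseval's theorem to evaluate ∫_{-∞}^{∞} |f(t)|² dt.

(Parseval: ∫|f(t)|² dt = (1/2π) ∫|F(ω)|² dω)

∫|f(t)|² dt = \frac{\sqrt{26} \sqrt{\pi}}{1352}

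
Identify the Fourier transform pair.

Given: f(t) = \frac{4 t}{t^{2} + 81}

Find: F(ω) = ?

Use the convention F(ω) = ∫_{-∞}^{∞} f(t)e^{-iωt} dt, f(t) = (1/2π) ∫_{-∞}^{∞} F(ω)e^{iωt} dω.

F(ω) = - 4 i \pi e^{- 9 \left|{\omega}\right|} \operatorname{sign}{\left(\omega \right)}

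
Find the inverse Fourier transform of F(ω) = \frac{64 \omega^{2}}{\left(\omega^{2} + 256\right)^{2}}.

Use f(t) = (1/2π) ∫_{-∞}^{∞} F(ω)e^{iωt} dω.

f(t) = \left(1 - 16 \left|{t}\right|\right) e^{- 16 \left|{t}\right|}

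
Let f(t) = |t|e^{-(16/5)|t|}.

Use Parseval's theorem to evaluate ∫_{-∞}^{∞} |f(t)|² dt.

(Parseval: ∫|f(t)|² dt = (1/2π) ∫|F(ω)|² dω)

∫|f(t)|² dt = \frac{125}{8192}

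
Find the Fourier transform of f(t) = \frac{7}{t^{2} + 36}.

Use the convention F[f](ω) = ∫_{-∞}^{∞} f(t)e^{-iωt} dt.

F(ω) = \frac{7 \pi e^{- 6 \left|{\omega}\right|}}{6}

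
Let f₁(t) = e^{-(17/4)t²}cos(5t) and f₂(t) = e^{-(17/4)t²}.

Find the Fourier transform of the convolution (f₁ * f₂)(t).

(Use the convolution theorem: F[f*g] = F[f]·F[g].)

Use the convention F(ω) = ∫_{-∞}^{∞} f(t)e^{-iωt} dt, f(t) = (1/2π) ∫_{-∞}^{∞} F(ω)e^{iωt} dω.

F[f₁*f₂](ω) = \frac{2 \pi \left(e^{\frac{20 \omega}{17}} + 1\right) e^{- \frac{2 \omega^{2}}{17} - \frac{10 \omega}{17} - \frac{25}{17}}}{17}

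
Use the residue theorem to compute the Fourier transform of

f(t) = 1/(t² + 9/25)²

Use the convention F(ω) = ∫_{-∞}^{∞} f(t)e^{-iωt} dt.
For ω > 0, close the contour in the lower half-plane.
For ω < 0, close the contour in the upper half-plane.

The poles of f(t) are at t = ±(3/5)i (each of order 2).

Let g(z) = f(z)e^{-iωz}; for large |z| the factor e^{-iωz} decays in the lower half-plane when ω > 0 and in the upper half-plane when ω < 0.

Case ω > 0 (lower half-plane, clockwise contour ⇒ F(ω) = -2πi·ΣRes):
  Res_{z = - \frac{3 i}{5}} g(z) = \frac{25 i \left(3 \omega + 5\right) e^{- \frac{3 \omega}{5}}}{108} (pole of order 2)
  F(ω) = -2πi·ΣRes = \frac{25 \pi \left(3 \omega + 5\right) e^{- \frac{3 \omega}{5}}}{54}

Case ω < 0 (upper half-plane, counterclockwise contour ⇒ F(ω) = +2πi·ΣRes):
  Res_{z = \frac{3 i}{5}} g(z) = \frac{25 i \left(3 \omega - 5\right) e^{\frac{3 \omega}{5}}}{108} (pole of order 2)
  F(ω) = 2πi·ΣRes = \frac{25 \pi \left(5 - 3 \omega\right) e^{\frac{3 \omega}{5}}}{54}

Both cases combine into a single formula in |ω|:

F(ω) = \frac{25 \pi \left(3 \left|{\omega}\right| + 5\right) e^{- \frac{3 \left|{\omega}\right|}{5}}}{54}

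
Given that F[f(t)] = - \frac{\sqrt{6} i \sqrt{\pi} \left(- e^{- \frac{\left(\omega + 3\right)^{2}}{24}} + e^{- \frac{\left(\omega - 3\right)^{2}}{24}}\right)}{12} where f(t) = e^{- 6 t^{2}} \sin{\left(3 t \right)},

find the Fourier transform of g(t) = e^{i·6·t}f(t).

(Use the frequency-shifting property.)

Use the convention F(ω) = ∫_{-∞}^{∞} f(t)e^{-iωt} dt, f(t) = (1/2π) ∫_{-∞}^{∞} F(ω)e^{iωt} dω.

F[g](ω) = \frac{\sqrt{6} i \sqrt{\pi} \left(- e^{\frac{\omega}{2}} + e^{3}\right) e^{- \frac{\omega^{2}}{24} + \frac{\omega}{4} - \frac{27}{8}}}{12}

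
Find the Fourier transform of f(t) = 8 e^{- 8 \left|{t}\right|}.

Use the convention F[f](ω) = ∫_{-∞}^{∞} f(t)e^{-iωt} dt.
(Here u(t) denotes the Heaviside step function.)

F(ω) = \frac{128}{\omega^{2} + 64}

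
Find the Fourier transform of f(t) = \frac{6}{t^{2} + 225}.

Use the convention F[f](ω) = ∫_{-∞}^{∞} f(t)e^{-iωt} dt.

F(ω) = \frac{2 \pi e^{- 15 \left|{\omega}\right|}}{5}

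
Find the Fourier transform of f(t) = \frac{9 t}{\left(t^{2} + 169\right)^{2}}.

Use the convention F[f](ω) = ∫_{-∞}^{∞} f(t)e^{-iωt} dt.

F(ω) = - \frac{9 i \pi \omega e^{- 13 \left|{\omega}\right|}}{26}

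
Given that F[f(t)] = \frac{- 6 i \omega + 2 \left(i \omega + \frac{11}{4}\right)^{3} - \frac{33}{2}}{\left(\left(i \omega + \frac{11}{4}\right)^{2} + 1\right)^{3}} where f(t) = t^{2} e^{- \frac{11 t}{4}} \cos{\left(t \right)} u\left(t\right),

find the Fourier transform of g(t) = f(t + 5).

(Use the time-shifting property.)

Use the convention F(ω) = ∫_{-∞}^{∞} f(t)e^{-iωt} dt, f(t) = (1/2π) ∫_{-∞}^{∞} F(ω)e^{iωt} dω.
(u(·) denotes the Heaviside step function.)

F[g](ω) = \frac{128 \left(- 192 i \omega + \left(4 i \omega + 11\right)^{3} - 528\right) e^{5 i \omega}}{\left(\left(4 i \omega + 11\right)^{2} + 16\right)^{3}}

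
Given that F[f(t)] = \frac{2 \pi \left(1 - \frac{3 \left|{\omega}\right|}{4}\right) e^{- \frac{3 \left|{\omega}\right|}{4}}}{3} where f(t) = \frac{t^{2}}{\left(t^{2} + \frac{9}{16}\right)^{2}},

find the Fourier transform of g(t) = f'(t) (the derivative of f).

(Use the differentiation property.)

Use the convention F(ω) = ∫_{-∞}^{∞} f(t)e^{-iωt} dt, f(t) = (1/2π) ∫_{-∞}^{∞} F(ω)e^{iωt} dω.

F[g](ω) = \frac{i \pi \omega \left(4 - 3 \left|{\omega}\right|\right) e^{- \frac{3 \left|{\omega}\right|}{4}}}{6}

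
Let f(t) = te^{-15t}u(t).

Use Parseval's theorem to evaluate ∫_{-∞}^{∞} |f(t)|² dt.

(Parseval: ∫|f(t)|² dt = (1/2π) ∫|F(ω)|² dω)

∫|f(t)|² dt = \frac{1}{13500}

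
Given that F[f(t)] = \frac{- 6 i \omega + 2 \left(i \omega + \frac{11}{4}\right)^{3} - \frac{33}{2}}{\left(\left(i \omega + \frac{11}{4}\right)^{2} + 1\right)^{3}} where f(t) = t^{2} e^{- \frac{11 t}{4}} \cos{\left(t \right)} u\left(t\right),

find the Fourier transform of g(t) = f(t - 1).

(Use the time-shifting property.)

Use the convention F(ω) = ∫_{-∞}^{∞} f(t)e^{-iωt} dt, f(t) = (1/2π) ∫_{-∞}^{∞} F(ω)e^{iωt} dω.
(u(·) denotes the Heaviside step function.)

F[g](ω) = \frac{128 \left(- 192 i \omega + \left(4 i \omega + 11\right)^{3} - 528\right) e^{- i \omega}}{\left(\left(4 i \omega + 11\right)^{2} + 16\right)^{3}}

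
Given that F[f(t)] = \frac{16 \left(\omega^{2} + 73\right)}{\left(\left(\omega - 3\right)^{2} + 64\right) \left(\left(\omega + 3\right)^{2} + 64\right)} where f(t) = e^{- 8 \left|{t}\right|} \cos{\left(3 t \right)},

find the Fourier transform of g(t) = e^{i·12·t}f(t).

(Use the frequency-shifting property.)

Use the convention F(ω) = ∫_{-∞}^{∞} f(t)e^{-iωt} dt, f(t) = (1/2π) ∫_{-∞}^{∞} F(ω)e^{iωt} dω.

F[g](ω) = \frac{16 \left(\left(\omega - 12\right)^{2} + 73\right)}{\left(\left(\omega - 15\right)^{2} + 64\right) \left(\left(\omega - 9\right)^{2} + 64\right)}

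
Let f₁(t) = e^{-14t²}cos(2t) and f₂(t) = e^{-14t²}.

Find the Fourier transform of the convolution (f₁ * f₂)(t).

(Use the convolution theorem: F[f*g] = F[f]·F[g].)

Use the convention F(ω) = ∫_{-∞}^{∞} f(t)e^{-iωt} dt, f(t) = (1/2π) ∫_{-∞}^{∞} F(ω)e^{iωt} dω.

F[f₁*f₂](ω) = \frac{\pi \left(e^{\frac{\omega}{7}} + 1\right) e^{- \frac{\omega^{2}}{28} - \frac{\omega}{14} - \frac{1}{14}}}{28}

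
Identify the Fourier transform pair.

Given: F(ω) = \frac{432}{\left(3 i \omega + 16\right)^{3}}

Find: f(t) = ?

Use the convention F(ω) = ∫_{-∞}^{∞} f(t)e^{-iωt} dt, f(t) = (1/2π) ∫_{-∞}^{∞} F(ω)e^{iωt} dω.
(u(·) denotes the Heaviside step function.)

f(t) = 8 t^{2} e^{- \frac{16 t}{3}} u\left(t\right)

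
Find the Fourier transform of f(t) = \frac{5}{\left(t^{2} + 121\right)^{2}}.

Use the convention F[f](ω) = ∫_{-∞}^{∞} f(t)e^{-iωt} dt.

F(ω) = \frac{5 \pi \left(11 \left|{\omega}\right| + 1\right) e^{- 11 \left|{\omega}\right|}}{2662}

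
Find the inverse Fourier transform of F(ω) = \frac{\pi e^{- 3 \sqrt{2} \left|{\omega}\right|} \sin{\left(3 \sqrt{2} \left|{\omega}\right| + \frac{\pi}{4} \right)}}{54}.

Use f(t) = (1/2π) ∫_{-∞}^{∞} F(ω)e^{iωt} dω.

f(t) = \frac{4}{t^{4} + 1296}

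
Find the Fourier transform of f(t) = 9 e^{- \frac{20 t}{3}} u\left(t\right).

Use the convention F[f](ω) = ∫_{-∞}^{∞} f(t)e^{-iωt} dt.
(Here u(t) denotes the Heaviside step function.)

F(ω) = \frac{27}{3 i \omega + 20}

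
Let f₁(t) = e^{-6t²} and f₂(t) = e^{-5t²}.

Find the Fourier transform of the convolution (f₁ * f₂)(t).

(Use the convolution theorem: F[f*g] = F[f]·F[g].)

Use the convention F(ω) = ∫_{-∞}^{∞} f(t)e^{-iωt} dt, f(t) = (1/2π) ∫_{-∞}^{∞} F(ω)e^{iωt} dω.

F[f₁*f₂](ω) = \frac{\sqrt{30} \pi e^{- \frac{11 \omega^{2}}{120}}}{30}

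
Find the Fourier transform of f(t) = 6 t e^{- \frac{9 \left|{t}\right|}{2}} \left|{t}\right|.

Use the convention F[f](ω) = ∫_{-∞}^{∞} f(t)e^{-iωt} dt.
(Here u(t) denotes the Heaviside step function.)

F(ω) = \frac{384 i \omega \left(4 \omega^{2} - 243\right)}{\left(4 \omega^{2} + 81\right)^{3}}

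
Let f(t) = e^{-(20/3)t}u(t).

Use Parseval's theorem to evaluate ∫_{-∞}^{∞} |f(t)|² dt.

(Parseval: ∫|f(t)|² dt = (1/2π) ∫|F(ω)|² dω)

∫|f(t)|² dt = \frac{3}{40}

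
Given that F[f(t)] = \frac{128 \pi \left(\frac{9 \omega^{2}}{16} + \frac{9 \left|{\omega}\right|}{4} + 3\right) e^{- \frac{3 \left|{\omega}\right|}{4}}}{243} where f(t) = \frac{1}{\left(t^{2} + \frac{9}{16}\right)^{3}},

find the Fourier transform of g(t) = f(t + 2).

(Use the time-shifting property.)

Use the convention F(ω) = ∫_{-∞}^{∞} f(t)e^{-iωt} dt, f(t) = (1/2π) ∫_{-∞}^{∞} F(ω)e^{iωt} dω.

F[g](ω) = \frac{8 \pi \left(3 \omega^{2} + 12 \left|{\omega}\right| + 16\right) e^{2 i \omega - \frac{3 \left|{\omega}\right|}{4}}}{81}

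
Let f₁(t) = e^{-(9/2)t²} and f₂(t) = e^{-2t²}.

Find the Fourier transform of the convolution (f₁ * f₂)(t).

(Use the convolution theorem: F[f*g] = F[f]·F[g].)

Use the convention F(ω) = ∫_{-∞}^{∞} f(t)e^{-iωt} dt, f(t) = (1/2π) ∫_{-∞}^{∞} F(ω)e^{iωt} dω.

F[f₁*f₂](ω) = \frac{\pi e^{- \frac{13 \omega^{2}}{72}}}{3}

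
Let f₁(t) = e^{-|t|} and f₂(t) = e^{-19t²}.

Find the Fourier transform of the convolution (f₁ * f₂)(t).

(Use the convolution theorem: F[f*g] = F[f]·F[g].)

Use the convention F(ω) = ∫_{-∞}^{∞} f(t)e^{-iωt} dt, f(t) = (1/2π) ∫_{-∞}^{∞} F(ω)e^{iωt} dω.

F[f₁*f₂](ω) = \frac{2 \sqrt{19} \sqrt{\pi} e^{- \frac{\omega^{2}}{76}}}{19 \left(\omega^{2} + 1\right)}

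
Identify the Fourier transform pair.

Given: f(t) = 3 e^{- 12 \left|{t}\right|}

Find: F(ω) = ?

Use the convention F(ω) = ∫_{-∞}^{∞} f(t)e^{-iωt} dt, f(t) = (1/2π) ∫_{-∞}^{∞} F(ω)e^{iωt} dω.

F(ω) = \frac{72}{\omega^{2} + 144}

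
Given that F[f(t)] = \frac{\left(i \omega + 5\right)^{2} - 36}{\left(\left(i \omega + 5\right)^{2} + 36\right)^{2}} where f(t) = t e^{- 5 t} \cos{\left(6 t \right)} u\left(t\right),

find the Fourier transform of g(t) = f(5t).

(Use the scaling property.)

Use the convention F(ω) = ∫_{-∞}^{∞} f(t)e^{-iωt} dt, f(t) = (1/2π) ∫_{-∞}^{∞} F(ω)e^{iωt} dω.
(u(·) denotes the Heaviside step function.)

F[g](ω) = \frac{5 \left(\left(i \omega + 25\right)^{2} - 900\right)}{\left(\left(i \omega + 25\right)^{2} + 900\right)^{2}}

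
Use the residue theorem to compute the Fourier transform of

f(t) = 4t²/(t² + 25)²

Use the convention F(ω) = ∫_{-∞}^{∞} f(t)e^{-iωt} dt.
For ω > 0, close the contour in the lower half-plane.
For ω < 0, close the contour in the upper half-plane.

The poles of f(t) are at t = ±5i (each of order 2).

Let g(z) = f(z)e^{-iωz}; for large |z| the factor e^{-iωz} decays in the lower half-plane when ω > 0 and in the upper half-plane when ω < 0.

Case ω > 0 (lower half-plane, clockwise contour ⇒ F(ω) = -2πi·ΣRes):
  Res_{z = - 5 i} g(z) = i \left(\frac{1}{5} - \omega\right) e^{- 5 \omega} (pole of order 2)
  F(ω) = -2πi·ΣRes = \frac{2 \pi \left(1 - 5 \omega\right) e^{- 5 \omega}}{5}

Case ω < 0 (upper half-plane, counterclockwise contour ⇒ F(ω) = +2πi·ΣRes):
  Res_{z = 5 i} g(z) = i \left(- \omega - \frac{1}{5}\right) e^{5 \omega} (pole of order 2)
  F(ω) = 2πi·ΣRes = \frac{2 \pi \left(5 \omega + 1\right) e^{5 \omega}}{5}

Both cases combine into a single formula in |ω|:

F(ω) = \frac{2 \pi \left(1 - 5 \left|{\omega}\right|\right) e^{- 5 \left|{\omega}\right|}}{5}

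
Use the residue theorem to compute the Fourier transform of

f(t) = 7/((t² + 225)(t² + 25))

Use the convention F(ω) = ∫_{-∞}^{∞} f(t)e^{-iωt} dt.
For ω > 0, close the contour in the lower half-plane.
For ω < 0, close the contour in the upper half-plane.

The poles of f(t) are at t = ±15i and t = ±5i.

Let g(z) = f(z)e^{-iωz}; for large |z| the factor e^{-iωz} decays in the lower half-plane when ω > 0 and in the upper half-plane when ω < 0.

Case ω > 0 (lower half-plane, clockwise contour ⇒ F(ω) = -2πi·ΣRes):
  Res_{z = - 15 i} g(z) = - \frac{7 i e^{- 15 \omega}}{6000}
  Res_{z = - 5 i} g(z) = \frac{7 i e^{- 5 \omega}}{2000}
  F(ω) = -2πi·ΣRes = \frac{7 \pi \left(3 e^{10 \omega} - 1\right) e^{- 15 \omega}}{3000}

Case ω < 0 (upper half-plane, counterclockwise contour ⇒ F(ω) = +2πi·ΣRes):
  Res_{z = 15 i} g(z) = \frac{7 i e^{15 \omega}}{6000}
  Res_{z = 5 i} g(z) = - \frac{7 i e^{5 \omega}}{2000}
  F(ω) = 2πi·ΣRes = \frac{7 \pi \left(3 - e^{10 \omega}\right) e^{5 \omega}}{3000}

Both cases combine into a single formula in |ω|:

F(ω) = \frac{7 \pi \left(3 e^{10 \left|{\omega}\right|} - 1\right) e^{- 15 \left|{\omega}\right|}}{3000}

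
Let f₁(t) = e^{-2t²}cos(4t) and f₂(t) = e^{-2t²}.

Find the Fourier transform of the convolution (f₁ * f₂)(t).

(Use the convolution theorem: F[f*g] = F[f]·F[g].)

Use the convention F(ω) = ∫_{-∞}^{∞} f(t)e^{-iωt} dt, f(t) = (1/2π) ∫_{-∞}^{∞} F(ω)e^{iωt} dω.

F[f₁*f₂](ω) = \frac{\pi e^{- \frac{\omega^{2}}{4} - 2} \cosh{\left(\omega \right)}}{2}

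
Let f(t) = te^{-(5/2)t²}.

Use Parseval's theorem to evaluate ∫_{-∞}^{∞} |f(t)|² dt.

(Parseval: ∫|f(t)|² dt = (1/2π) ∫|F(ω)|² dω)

∫|f(t)|² dt = \frac{\sqrt{5} \sqrt{\pi}}{50}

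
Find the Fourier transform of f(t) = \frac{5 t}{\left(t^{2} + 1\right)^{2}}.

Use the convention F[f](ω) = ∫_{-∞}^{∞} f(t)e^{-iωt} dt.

F(ω) = - \frac{5 i \pi \omega e^{- \left|{\omega}\right|}}{2}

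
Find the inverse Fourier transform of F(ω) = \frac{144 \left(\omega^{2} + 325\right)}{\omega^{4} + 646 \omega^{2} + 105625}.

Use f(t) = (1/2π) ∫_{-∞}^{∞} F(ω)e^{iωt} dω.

f(t) = 4 e^{- 18 \left|{t}\right|} \cos{\left(\left|{t}\right| \right)}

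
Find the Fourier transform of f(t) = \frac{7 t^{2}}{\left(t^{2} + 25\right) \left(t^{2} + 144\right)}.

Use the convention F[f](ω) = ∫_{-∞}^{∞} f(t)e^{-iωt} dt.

F(ω) = \frac{\pi \left(12 - 5 e^{7 \left|{\omega}\right|}\right) e^{- 12 \left|{\omega}\right|}}{17}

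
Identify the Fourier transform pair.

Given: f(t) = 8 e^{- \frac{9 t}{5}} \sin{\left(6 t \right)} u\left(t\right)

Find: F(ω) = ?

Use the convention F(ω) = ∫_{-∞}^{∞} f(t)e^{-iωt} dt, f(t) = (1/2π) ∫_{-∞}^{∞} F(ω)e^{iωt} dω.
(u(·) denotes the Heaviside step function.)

F(ω) = \frac{1200}{\left(5 i \omega + 9\right)^{2} + 900}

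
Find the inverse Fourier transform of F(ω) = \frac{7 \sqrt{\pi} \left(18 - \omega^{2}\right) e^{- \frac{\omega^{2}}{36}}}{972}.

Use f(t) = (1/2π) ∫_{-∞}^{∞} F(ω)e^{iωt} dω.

f(t) = 7 t^{2} e^{- 9 t^{2}}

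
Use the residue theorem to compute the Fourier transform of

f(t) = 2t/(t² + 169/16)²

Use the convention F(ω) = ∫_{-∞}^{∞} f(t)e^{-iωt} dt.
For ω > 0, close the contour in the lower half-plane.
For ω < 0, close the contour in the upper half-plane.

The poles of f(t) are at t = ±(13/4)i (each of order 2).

Let g(z) = f(z)e^{-iωz}; for large |z| the factor e^{-iωz} decays in the lower half-plane when ω > 0 and in the upper half-plane when ω < 0.

Case ω > 0 (lower half-plane, clockwise contour ⇒ F(ω) = -2πi·ΣRes):
  Res_{z = - \frac{13 i}{4}} g(z) = \frac{2 \omega e^{- \frac{13 \omega}{4}}}{13} (pole of order 2)
  F(ω) = -2πi·ΣRes = - \frac{4 i \pi \omega e^{- \frac{13 \omega}{4}}}{13}

Case ω < 0 (upper half-plane, counterclockwise contour ⇒ F(ω) = +2πi·ΣRes):
  Res_{z = \frac{13 i}{4}} g(z) = - \frac{2 \omega e^{\frac{13 \omega}{4}}}{13} (pole of order 2)
  F(ω) = 2πi·ΣRes = - \frac{4 i \pi \omega e^{\frac{13 \omega}{4}}}{13}

Both cases combine into a single formula in |ω|:

F(ω) = - \frac{4 i \pi \omega e^{- \frac{13 \left|{\omega}\right|}{4}}}{13}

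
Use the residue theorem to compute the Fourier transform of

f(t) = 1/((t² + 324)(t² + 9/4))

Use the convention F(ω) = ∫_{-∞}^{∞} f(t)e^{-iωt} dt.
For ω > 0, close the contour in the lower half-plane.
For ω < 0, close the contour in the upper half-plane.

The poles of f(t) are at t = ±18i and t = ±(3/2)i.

Let g(z) = f(z)e^{-iωz}; for large |z| the factor e^{-iωz} decays in the lower half-plane when ω > 0 and in the upper half-plane when ω < 0.

Case ω > 0 (lower half-plane, clockwise contour ⇒ F(ω) = -2πi·ΣRes):
  Res_{z = - 18 i} g(z) = - \frac{i e^{- 18 \omega}}{11583}
  Res_{z = - \frac{3 i}{2}} g(z) = \frac{4 i e^{- \frac{3 \omega}{2}}}{3861}
  F(ω) = -2πi·ΣRes = - \frac{2 \pi e^{- 18 \omega}}{11583} + \frac{8 \pi e^{- \frac{3 \omega}{2}}}{3861}

Case ω < 0 (upper half-plane, counterclockwise contour ⇒ F(ω) = +2πi·ΣRes):
  Res_{z = 18 i} g(z) = \frac{i e^{18 \omega}}{11583}
  Res_{z = \frac{3 i}{2}} g(z) = - \frac{4 i e^{\frac{3 \omega}{2}}}{3861}
  F(ω) = 2πi·ΣRes = \frac{2 \pi \left(12 e^{\frac{3 \omega}{2}} - e^{18 \omega}\right)}{11583}

Both cases combine into a single formula in |ω|:

F(ω) = - \frac{2 \pi e^{- 18 \left|{\omega}\right|}}{11583} + \frac{8 \pi e^{- \frac{3 \left|{\omega}\right|}{2}}}{3861}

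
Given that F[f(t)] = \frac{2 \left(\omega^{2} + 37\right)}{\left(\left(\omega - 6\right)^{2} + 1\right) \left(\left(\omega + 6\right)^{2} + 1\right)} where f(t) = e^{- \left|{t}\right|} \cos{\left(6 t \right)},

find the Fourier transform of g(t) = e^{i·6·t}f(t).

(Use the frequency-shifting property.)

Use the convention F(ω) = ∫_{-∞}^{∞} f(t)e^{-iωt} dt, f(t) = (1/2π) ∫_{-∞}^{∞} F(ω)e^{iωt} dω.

F[g](ω) = \frac{2 \left(\left(\omega - 6\right)^{2} + 37\right)}{\left(\omega^{2} + 1\right) \left(\left(\omega - 12\right)^{2} + 1\right)}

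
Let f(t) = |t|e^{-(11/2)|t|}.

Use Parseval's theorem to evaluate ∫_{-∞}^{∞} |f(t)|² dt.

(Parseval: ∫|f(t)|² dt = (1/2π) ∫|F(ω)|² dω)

∫|f(t)|² dt = \frac{4}{1331}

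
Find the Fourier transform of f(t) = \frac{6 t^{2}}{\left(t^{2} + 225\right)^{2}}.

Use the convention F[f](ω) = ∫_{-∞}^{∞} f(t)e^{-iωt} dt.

F(ω) = \frac{\pi \left(1 - 15 \left|{\omega}\right|\right) e^{- 15 \left|{\omega}\right|}}{5}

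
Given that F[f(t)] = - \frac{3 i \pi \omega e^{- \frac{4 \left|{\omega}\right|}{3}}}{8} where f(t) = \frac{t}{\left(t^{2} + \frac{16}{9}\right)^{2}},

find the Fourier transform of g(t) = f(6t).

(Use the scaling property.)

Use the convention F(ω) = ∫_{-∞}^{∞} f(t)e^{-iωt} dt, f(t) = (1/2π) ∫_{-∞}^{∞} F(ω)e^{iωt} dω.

F[g](ω) = - \frac{i \pi \omega e^{- \frac{2 \left|{\omega}\right|}{9}}}{96}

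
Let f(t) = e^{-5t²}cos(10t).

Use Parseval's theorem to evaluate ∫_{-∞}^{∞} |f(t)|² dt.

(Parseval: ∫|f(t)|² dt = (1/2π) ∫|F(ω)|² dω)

∫|f(t)|² dt = \frac{\sqrt{10} \sqrt{\pi} \left(1 + e^{10}\right)}{20 e^{10}}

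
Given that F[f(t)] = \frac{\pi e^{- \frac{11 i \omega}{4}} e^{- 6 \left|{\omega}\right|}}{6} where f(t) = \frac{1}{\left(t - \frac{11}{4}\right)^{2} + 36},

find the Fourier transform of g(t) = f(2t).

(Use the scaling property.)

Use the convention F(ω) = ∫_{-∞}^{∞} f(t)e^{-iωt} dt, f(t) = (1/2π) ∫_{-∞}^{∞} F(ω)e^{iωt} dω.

F[g](ω) = \frac{\pi e^{- \frac{11 i \omega}{8} - 3 \left|{\omega}\right|}}{12}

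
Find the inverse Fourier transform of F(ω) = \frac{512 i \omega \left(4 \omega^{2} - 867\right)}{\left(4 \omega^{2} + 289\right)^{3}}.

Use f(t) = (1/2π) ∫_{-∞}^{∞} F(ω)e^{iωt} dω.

f(t) = 8 t e^{- \frac{17 \left|{t}\right|}{2}} \left|{t}\right|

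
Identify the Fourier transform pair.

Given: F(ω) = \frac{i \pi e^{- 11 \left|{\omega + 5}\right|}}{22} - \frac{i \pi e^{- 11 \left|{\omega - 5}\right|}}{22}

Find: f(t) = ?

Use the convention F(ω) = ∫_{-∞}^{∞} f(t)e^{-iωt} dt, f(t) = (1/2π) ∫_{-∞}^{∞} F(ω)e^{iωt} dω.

f(t) = \frac{\sin{\left(5 t \right)}}{t^{2} + 121}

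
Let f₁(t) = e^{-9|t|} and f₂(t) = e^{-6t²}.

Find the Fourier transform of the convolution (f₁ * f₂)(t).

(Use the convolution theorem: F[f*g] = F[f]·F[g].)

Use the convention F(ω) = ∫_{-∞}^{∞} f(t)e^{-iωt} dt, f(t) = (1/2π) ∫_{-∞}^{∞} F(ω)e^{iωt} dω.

F[f₁*f₂](ω) = \frac{3 \sqrt{6} \sqrt{\pi} e^{- \frac{\omega^{2}}{24}}}{\omega^{2} + 81}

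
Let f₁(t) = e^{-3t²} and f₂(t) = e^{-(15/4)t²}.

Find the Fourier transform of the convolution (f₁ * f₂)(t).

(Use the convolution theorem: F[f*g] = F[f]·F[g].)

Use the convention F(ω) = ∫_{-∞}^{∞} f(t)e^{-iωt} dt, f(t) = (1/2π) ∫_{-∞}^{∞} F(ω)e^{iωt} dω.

F[f₁*f₂](ω) = \frac{2 \sqrt{5} \pi e^{- \frac{3 \omega^{2}}{20}}}{15}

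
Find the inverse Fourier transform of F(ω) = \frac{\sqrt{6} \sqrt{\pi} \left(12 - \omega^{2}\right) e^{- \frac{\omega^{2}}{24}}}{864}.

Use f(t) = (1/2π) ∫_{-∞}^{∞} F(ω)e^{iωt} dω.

f(t) = t^{2} e^{- 6 t^{2}}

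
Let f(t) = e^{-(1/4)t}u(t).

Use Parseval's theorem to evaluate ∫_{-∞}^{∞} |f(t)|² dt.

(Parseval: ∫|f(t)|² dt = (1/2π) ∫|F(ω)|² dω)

∫|f(t)|² dt = 2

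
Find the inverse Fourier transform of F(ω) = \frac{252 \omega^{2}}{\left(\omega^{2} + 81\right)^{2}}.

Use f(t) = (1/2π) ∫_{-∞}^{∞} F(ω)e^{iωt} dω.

f(t) = 7 \left(1 - 9 \left|{t}\right|\right) e^{- 9 \left|{t}\right|}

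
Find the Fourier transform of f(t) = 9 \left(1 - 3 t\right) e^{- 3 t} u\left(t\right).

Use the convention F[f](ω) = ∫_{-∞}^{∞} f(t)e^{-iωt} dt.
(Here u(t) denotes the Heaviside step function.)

F(ω) = \frac{9 i \omega}{- \omega^{2} + 6 i \omega + 9}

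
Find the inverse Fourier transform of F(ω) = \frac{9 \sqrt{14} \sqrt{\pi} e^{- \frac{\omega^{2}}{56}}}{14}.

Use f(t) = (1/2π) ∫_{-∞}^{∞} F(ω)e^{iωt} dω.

f(t) = 9 e^{- 14 t^{2}}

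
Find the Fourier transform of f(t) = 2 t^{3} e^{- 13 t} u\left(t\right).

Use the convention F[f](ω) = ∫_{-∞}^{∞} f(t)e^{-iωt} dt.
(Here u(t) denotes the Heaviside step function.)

F(ω) = \frac{12}{\left(i \omega + 13\right)^{4}}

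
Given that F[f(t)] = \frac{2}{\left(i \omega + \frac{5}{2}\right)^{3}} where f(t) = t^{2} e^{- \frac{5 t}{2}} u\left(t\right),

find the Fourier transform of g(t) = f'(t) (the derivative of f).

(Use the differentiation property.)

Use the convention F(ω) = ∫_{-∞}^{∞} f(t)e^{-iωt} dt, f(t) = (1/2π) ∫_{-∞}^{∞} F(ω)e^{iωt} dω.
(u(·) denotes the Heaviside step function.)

F[g](ω) = \frac{16 i \omega}{\left(2 i \omega + 5\right)^{3}}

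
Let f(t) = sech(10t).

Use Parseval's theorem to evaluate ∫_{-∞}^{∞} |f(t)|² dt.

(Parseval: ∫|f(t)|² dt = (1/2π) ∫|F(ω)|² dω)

∫|f(t)|² dt = \frac{1}{5}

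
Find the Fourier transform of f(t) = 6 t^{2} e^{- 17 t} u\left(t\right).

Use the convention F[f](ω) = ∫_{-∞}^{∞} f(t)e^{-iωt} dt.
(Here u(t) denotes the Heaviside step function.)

F(ω) = \frac{12}{\left(i \omega + 17\right)^{3}}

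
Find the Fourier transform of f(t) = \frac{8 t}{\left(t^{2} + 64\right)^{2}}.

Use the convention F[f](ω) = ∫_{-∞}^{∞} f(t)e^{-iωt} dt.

F(ω) = - \frac{i \pi \omega e^{- 8 \left|{\omega}\right|}}{2}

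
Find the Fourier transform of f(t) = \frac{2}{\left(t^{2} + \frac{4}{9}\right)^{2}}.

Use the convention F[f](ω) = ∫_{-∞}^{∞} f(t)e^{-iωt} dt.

F(ω) = \frac{9 \pi \left(2 \left|{\omega}\right| + 3\right) e^{- \frac{2 \left|{\omega}\right|}{3}}}{8}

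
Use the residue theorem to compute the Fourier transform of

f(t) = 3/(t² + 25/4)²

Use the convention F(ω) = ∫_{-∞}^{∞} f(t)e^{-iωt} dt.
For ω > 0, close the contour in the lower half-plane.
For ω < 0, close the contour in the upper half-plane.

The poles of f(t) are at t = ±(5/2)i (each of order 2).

Let g(z) = f(z)e^{-iωz}; for large |z| the factor e^{-iωz} decays in the lower half-plane when ω > 0 and in the upper half-plane when ω < 0.

Case ω > 0 (lower half-plane, clockwise contour ⇒ F(ω) = -2πi·ΣRes):
  Res_{z = - \frac{5 i}{2}} g(z) = \frac{3 i \left(5 \omega + 2\right) e^{- \frac{5 \omega}{2}}}{125} (pole of order 2)
  F(ω) = -2πi·ΣRes = \frac{6 \pi \left(5 \omega + 2\right) e^{- \frac{5 \omega}{2}}}{125}

Case ω < 0 (upper half-plane, counterclockwise contour ⇒ F(ω) = +2πi·ΣRes):
  Res_{z = \frac{5 i}{2}} g(z) = \frac{3 i \left(5 \omega - 2\right) e^{\frac{5 \omega}{2}}}{125} (pole of order 2)
  F(ω) = 2πi·ΣRes = \frac{6 \pi \left(2 - 5 \omega\right) e^{\frac{5 \omega}{2}}}{125}

Both cases combine into a single formula in |ω|:

F(ω) = \frac{6 \pi \left(5 \left|{\omega}\right| + 2\right) e^{- \frac{5 \left|{\omega}\right|}{2}}}{125}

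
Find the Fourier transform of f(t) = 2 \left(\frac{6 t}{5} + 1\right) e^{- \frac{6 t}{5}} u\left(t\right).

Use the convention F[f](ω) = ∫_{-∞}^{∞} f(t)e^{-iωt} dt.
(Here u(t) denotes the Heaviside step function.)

F(ω) = \frac{10 \left(- 5 i \omega - 12\right)}{25 \omega^{2} - 60 i \omega - 36}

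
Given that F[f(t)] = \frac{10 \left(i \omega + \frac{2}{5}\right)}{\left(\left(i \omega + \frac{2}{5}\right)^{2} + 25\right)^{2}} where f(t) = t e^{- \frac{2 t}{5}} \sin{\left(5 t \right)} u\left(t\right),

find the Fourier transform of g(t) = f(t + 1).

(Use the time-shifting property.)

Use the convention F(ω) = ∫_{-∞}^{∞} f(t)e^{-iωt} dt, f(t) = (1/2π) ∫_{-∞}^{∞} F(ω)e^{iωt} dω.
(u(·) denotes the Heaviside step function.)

F[g](ω) = \frac{\left(6250 i \omega + 2500\right) e^{i \omega}}{\left(\left(5 i \omega + 2\right)^{2} + 625\right)^{2}}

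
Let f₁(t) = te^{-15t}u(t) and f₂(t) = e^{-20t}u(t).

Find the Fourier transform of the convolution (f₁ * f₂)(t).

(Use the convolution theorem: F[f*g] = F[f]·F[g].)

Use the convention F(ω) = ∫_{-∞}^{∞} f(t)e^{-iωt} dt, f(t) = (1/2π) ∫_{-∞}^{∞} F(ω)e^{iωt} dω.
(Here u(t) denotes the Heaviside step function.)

F[f₁*f₂](ω) = \frac{1}{\left(i \omega + 15\right)^{2} \left(i \omega + 20\right)}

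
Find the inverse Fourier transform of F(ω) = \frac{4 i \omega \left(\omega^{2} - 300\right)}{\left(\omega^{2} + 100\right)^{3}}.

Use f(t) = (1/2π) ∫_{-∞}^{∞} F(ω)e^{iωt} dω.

f(t) = t e^{- 10 \left|{t}\right|} \left|{t}\right|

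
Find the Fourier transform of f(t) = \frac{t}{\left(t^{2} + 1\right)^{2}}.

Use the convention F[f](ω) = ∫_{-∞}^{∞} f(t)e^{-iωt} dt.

F(ω) = - \frac{i \pi \omega e^{- \left|{\omega}\right|}}{2}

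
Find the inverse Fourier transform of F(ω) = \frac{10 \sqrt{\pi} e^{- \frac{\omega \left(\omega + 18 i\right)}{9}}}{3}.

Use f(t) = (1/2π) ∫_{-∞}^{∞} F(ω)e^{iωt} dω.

f(t) = 5 e^{- \frac{9 \left(t - 2\right)^{2}}{4}}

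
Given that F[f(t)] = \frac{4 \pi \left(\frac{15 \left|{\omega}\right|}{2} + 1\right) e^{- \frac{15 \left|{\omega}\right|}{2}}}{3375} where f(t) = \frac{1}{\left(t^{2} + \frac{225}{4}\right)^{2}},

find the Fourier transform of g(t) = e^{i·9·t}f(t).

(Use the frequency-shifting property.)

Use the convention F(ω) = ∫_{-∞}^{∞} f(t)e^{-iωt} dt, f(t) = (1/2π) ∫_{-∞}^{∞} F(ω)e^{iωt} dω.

F[g](ω) = \frac{2 \pi \left(15 \left|{\omega - 9}\right| + 2\right) e^{- \frac{15 \left|{\omega - 9}\right|}{2}}}{3375}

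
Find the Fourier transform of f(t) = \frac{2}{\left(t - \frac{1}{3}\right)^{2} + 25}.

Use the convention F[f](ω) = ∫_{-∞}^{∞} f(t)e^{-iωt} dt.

F(ω) = \frac{2 \pi e^{- \frac{i \omega}{3} - 5 \left|{\omega}\right|}}{5}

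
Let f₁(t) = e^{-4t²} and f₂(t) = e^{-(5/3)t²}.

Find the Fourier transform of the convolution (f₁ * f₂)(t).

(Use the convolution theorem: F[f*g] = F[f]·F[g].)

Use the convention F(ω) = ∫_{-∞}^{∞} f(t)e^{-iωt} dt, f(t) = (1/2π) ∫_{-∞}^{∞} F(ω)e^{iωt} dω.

F[f₁*f₂](ω) = \frac{\sqrt{15} \pi e^{- \frac{17 \omega^{2}}{80}}}{10}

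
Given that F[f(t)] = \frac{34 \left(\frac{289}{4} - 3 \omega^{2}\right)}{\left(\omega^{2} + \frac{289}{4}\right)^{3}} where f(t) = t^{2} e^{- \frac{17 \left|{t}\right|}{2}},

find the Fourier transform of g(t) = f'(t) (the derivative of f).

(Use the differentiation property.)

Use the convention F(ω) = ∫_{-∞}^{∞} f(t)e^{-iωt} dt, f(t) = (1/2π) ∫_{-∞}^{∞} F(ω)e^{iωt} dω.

F[g](ω) = - \frac{544 i \omega \left(12 \omega^{2} - 289\right)}{\left(4 \omega^{2} + 289\right)^{3}}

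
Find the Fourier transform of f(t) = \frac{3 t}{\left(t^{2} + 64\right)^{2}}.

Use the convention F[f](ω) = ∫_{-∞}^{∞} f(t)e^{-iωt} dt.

F(ω) = - \frac{3 i \pi \omega e^{- 8 \left|{\omega}\right|}}{16}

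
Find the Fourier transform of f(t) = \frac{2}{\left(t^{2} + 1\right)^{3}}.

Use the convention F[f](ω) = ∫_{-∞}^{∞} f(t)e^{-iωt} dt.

F(ω) = \frac{\pi \left(\omega^{2} + 3 \left|{\omega}\right| + 3\right) e^{- \left|{\omega}\right|}}{4}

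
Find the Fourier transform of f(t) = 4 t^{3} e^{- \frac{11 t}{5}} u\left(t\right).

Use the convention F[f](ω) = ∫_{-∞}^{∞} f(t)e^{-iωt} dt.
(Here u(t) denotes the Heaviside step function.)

F(ω) = \frac{15000}{\left(5 i \omega + 11\right)^{4}}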